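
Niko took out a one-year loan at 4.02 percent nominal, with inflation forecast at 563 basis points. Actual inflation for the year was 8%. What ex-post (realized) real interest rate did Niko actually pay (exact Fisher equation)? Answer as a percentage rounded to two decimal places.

-3.69%

Ex-post: (1 + 0.0402)/(1 + 0.0800) − 1 = -3.6852%
So the realized real rate is -3.69%.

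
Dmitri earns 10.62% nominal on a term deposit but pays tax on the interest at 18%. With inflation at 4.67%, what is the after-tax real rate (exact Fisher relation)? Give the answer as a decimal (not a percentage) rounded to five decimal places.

0.03858

After-tax nominal return = 10.62% × (1 − 0.18) = 8.7084%.
1 + r = 1.087084 / 1.04670 = 1.038582
After-tax real rate = 1.038582 − 1 → 0.03858.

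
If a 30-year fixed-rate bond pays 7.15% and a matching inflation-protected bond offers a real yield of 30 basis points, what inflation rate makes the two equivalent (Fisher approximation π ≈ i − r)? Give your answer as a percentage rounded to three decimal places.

6.850%

π ≈ i − r = 7.15% − 0.3% → 6.850%.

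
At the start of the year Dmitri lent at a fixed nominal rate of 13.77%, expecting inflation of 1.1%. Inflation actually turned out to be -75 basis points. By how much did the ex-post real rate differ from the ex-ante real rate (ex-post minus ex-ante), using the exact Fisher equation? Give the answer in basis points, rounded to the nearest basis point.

210 basis points

Ex-ante: (1 + 0.1377)/(1 + 0.0110) − 1 = 12.5321%
Ex-post: (1 + 0.1377)/(1 − 0.0075) − 1 = 14.6297%
Difference (ex-post − ex-ante) = 2.0976% → 210 basis points.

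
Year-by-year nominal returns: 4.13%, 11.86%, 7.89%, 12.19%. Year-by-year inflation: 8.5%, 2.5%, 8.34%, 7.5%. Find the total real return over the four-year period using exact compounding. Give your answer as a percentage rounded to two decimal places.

8.85%

Compound the nominal returns: 1.0413 × 1.1186 × 1.0789 × 1.1219 = 1.409893.
Compound inflation: 1.0850 × 1.0250 × 1.0834 × 1.0750 = 1.295242.
Deflate: 1.409893 / 1.295242 = 1.088517.
Total real return = 1.088517 − 1 → 8.85%.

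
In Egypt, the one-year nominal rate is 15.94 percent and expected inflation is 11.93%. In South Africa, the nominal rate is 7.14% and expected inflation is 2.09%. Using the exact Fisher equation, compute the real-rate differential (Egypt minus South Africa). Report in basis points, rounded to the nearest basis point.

-136 basis points

Egypt: (1 + 0.1594)/(1 + 0.1193) − 1 = 3.5826%
South Africa: (1 + 0.0714)/(1 + 0.0209) − 1 = 4.9466%
Differential = 3.5826% − 4.9466% = -1.3640% → -136 basis points.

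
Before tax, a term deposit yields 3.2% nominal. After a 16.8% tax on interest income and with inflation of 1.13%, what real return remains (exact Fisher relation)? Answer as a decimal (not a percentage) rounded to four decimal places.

After-tax nominal return = 3.2% × (1 − 0.168) = 2.6624%.
1 + r = 1.026624 / 1.01130 = 1.015153
After-tax real rate = 1.015153 − 1 → 0.0152.

0.0152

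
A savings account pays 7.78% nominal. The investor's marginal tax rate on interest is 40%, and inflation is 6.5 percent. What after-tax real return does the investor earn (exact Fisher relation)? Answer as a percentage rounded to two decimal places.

-1.72%

After-tax nominal return = 7.78% × (1 − 0.4) = 4.6680%.
1 + r = 1.04668 / 1.06500 = 0.982798
After-tax real rate = 0.982798 − 1 → -1.72%.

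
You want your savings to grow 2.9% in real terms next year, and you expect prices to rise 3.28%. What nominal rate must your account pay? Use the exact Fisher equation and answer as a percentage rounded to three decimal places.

(1 + i) = (1 + r)(1 + π) = 1.02900 × 1.03280 = 1.0627512
i = 1.0627512 − 1, so the required nominal rate is 6.275%.

6.275%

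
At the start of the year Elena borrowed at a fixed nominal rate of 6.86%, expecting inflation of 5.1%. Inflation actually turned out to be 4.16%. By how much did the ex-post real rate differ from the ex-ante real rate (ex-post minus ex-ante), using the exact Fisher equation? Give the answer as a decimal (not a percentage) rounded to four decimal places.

0.0092

Ex-ante: (1 + 0.0686)/(1 + 0.0510) − 1 = 1.6746%
Ex-post: (1 + 0.0686)/(1 + 0.0416) − 1 = 2.5922%
Difference (ex-post − ex-ante) = 0.9176% → 0.0092.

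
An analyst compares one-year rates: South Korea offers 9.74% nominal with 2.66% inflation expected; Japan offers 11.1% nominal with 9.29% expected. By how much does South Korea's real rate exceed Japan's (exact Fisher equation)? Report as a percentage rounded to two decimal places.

South Korea: (1 + 0.0974)/(1 + 0.0266) − 1 = 6.8966%
Japan: (1 + 0.1110)/(1 + 0.0929) − 1 = 1.6561%
Differential = 6.8966% − 1.6561% = 5.2404% → 5.24%.

5.24%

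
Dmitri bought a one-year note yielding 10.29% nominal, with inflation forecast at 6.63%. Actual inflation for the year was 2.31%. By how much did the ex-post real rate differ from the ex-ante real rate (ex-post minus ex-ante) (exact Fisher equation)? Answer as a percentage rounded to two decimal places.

4.37%

Ex-ante: (1 + 0.1029)/(1 + 0.0663) − 1 = 3.4324%
Ex-post: (1 + 0.1029)/(1 + 0.0231) − 1 = 7.7998%
Difference (ex-post − ex-ante) = 4.3674% → 4.37%.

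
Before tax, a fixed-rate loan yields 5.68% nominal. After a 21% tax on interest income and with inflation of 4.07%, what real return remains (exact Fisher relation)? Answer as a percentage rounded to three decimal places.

0.401%

After-tax nominal return = 5.68% × (1 − 0.21) = 4.4872%.
1 + r = 1.044872 / 1.04070 = 1.004009
After-tax real rate = 1.004009 − 1 → 0.401%.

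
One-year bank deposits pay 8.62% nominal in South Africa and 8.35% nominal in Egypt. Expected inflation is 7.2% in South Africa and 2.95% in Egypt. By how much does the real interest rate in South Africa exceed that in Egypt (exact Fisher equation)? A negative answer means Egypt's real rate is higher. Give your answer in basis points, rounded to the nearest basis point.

South Africa: (1 + 0.0862)/(1 + 0.0720) − 1 = 1.3246%
Egypt: (1 + 0.0835)/(1 + 0.0295) − 1 = 5.2453%
Differential = 1.3246% − 5.2453% = -3.9206% → -392 basis points.

-392 basis points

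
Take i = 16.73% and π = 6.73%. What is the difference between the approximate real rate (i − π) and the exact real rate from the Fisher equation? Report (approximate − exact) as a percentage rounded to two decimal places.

Approximate: r ≈ 16.730% − 6.730% = 10.0000%
Exact: (1 + 0.1673)/(1 + 0.0673) − 1 = 9.3694%
Error = 10.0000% − 9.3694% = 0.6306% → 0.63%.

0.63%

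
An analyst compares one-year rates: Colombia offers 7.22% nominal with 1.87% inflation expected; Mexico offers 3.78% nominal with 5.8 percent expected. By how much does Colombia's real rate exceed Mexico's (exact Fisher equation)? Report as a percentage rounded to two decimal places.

7.16%

Colombia: (1 + 0.0722)/(1 + 0.0187) − 1 = 5.2518%
Mexico: (1 + 0.0378)/(1 + 0.0580) − 1 = -1.9093%
Differential = 5.2518% − (-1.9093%) = 7.1611% → 7.16%.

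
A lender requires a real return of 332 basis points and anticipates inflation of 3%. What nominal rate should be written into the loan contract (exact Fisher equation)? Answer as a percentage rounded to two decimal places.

(1 + i) = (1 + r)(1 + π) = 1.03320 × 1.03000 = 1.064196
i = 1.064196 − 1, so the required nominal rate is 6.42%.

6.42%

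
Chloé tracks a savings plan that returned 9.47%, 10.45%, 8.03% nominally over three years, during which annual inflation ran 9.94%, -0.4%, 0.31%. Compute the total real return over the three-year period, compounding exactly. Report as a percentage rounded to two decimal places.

18.92%

Compound the nominal returns: 1.0947 × 1.1045 × 1.0803 = 1.306187.
Compound inflation: 1.0994 × 0.9960 × 1.0031 = 1.098397.
Deflate: 1.306187 / 1.098397 = 1.189175.
Total real return = 1.189175 − 1 → 18.92%.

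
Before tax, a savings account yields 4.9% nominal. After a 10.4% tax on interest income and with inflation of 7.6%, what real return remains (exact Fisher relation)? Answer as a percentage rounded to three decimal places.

-2.983%

After-tax nominal return = 4.9% × (1 − 0.104) = 4.3904%.
1 + r = 1.043904 / 1.07600 = 0.970171
After-tax real rate = 0.970171 − 1 → -2.983%.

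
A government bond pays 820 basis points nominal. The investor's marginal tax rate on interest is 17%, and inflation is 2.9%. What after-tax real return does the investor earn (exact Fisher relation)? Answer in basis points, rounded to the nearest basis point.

380 basis points

After-tax nominal return = 8.2% × (1 − 0.17) = 6.8060%.
1 + r = 1.06806 / 1.02900 = 1.037959
After-tax real rate = 1.037959 − 1 → 380 basis points.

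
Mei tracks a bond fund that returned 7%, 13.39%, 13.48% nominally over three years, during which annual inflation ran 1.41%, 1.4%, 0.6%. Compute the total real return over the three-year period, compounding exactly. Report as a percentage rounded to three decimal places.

Nominal growth factor = 1.0700 × 1.1339 × 1.1348 = 1.376822
Price-level growth factor = 1.0141 × 1.0140 × 1.0060 = 1.034467
Real growth factor = 1.376822 / 1.034467 = 1.330948
Total real return = 1.330948 − 1 → 33.095%.

33.095%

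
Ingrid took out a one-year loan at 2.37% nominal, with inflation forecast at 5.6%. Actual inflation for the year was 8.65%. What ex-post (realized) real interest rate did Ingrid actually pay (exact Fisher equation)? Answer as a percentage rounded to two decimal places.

-5.78%

Ex-post: (1 + 0.0237)/(1 + 0.0865) − 1 = -5.7800%
So the realized real rate is -5.78%.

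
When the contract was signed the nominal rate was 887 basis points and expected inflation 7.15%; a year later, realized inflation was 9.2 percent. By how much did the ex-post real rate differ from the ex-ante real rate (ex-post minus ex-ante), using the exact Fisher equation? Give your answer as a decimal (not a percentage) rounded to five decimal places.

-0.01907

Ex-ante: (1 + 0.0887)/(1 + 0.0715) − 1 = 1.6052%
Ex-post: (1 + 0.0887)/(1 + 0.0920) − 1 = -0.3022%
Difference (ex-post − ex-ante) = -1.9074% → -0.01907.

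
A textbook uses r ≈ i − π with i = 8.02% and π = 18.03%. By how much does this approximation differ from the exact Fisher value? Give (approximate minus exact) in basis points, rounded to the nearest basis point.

Approximate: r ≈ 8.020% − 18.030% = -10.0100%
Exact: (1 + 0.0802)/(1 + 0.1803) − 1 = -8.4809%
Error = -10.0100% − (-8.4809%) = -1.5291% → -153 basis points.

-153 basis points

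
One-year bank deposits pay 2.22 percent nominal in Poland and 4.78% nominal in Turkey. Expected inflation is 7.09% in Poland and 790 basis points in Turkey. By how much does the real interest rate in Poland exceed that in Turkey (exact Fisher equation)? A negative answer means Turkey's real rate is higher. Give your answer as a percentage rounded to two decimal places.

Poland: (1 + 0.0222)/(1 + 0.0709) − 1 = -4.5476%
Turkey: (1 + 0.0478)/(1 + 0.0790) − 1 = -2.8916%
Differential = -4.5476% − (-2.8916%) = -1.6560% → -1.66%.

-1.66%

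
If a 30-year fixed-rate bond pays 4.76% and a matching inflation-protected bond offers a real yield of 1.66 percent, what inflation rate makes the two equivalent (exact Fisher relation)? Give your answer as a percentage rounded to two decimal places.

3.05%

(1 + π) = (1 + i)/(1 + r) = 1.04760 / 1.01660 = 1.030494
Break-even inflation = 1.030494 − 1 → 3.05%.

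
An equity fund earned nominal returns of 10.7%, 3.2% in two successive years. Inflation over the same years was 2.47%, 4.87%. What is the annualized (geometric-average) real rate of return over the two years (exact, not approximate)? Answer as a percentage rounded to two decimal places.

Nominal growth factor = 1.1070 × 1.0320 = 1.14242400
Price-level growth factor = 1.0247 × 1.0487 = 1.07460289
Real growth factor = 1.14242400 / 1.07460289 = 1.06311272
Annualized real rate = 1.06311272^(1/2) − 1 = 3.1074% → 3.11%.

3.11%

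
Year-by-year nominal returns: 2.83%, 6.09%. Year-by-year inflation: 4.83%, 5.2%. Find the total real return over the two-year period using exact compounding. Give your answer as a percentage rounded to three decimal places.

-1.078%

Nominal growth factor = 1.0283 × 1.0609 = 1.090923
Price-level growth factor = 1.0483 × 1.0520 = 1.102812
Real growth factor = 1.090923 / 1.102812 = 0.989220
Total real return = 0.989220 − 1 → -1.078%.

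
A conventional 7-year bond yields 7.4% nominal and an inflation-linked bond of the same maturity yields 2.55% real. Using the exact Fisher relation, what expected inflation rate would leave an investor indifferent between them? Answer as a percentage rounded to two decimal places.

(1 + π) = (1 + i)/(1 + r) = 1.07400 / 1.02550 = 1.047294
Break-even inflation = 1.047294 − 1 → 4.73%.

4.73%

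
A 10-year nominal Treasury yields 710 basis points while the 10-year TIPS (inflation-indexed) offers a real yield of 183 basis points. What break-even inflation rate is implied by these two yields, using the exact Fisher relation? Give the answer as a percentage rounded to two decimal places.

(1 + π) = (1 + i)/(1 + r) = 1.07100 / 1.01830 = 1.051753
Break-even inflation = 1.051753 − 1 → 5.18%.

5.18%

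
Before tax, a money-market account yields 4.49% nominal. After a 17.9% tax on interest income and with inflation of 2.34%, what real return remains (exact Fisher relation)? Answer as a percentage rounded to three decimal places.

After-tax nominal return = 4.49% × (1 − 0.179) = 3.68629%.
1 + r = 1.0368629 / 1.02340 = 1.0131551
After-tax real rate = 1.0131551 − 1 → 1.316%.

1.316%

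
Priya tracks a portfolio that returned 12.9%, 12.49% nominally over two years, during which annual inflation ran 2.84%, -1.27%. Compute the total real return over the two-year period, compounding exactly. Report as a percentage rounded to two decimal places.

Nominal growth factor = 1.1290 × 1.1249 = 1.270012
Price-level growth factor = 1.0284 × 0.9873 = 1.015339
Real growth factor = 1.270012 / 1.015339 = 1.250825
Total real return = 1.250825 − 1 → 25.08%.

25.08%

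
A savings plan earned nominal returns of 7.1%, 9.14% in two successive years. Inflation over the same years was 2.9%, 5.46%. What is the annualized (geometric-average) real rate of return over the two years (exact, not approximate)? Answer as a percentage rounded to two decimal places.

3.79%

Compound the nominal returns: 1.0710 × 1.0914 = 1.16888940.
Compound inflation: 1.0290 × 1.0546 = 1.08518340.
Deflate: 1.16888940 / 1.08518340 = 1.07713535.
Annualized real rate = 1.07713535^(1/2) − 1 = 3.7851% → 3.79%.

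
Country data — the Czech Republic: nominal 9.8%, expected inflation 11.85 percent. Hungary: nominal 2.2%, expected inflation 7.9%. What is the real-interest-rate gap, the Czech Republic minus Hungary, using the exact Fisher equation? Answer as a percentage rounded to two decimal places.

The Czech Republic: (1 + 0.0980)/(1 + 0.1185) − 1 = -1.8328%
Hungary: (1 + 0.0220)/(1 + 0.0790) − 1 = -5.2827%
Differential = -1.8328% − (-5.2827%) = 3.4499% → 3.45%.

3.45%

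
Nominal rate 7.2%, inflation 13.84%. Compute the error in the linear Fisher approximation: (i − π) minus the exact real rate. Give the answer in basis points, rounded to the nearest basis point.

Approximate: r ≈ 7.200% − 13.840% = -6.6400%
Exact: (1 + 0.0720)/(1 + 0.1384) − 1 = -5.8327%
Error = -6.6400% − (-5.8327%) = -0.8073% → -81 basis points.

-81 basis points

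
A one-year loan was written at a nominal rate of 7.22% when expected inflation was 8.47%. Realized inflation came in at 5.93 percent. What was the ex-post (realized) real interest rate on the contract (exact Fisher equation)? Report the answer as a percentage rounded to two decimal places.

Ex-post: (1 + 0.0722)/(1 + 0.0593) − 1 = 1.2178%
So the realized real rate is 1.22%.

1.22%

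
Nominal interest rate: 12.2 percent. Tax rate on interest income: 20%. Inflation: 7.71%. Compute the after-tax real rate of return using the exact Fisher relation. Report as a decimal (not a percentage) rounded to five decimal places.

0.01903

After-tax nominal return = 12.2% × (1 − 0.2) = 9.7600%.
1 + r = 1.09760 / 1.07710 = 1.019033
After-tax real rate = 1.019033 − 1 → 0.01903.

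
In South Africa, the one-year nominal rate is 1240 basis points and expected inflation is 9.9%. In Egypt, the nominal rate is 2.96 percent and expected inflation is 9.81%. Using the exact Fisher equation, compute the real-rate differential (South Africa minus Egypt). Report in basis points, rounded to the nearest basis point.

851 basis points

South Africa: (1 + 0.1240)/(1 + 0.0990) − 1 = 2.2748%
Egypt: (1 + 0.0296)/(1 + 0.0981) − 1 = -6.2380%
Differential = 2.2748% − (-6.2380%) = 8.5128% → 851 basis points.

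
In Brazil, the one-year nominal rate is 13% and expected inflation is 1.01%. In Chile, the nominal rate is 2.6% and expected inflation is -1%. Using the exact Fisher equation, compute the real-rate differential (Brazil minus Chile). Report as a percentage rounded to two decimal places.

Brazil: (1 + 0.1300)/(1 + 0.0101) − 1 = 11.8701%
Chile: (1 + 0.0260)/(1 − 0.0100) − 1 = 3.6364%
Differential = 11.8701% − 3.6364% = 8.2337% → 8.23%.

8.23%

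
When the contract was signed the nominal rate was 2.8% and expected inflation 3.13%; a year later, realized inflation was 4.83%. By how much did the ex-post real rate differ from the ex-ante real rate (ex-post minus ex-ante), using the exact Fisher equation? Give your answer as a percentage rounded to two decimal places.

Ex-ante: (1 + 0.0280)/(1 + 0.0313) − 1 = -0.3200%
Ex-post: (1 + 0.0280)/(1 + 0.0483) − 1 = -1.9365%
Difference (ex-post − ex-ante) = -1.6165% → -1.62%.

-1.62%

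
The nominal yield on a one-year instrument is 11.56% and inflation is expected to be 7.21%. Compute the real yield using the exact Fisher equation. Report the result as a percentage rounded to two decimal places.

4.06%

1 + r = 1.11560 / 1.07210 = 1.040575
r = 1.040575 − 1 = 4.0575%, i.e. 4.06%.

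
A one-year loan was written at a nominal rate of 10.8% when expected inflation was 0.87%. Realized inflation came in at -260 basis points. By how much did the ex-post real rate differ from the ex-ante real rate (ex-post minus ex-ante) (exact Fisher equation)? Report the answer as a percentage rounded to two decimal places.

3.91%

Ex-ante: (1 + 0.1080)/(1 + 0.0087) − 1 = 9.8444%
Ex-post: (1 + 0.1080)/(1 − 0.0260) − 1 = 13.7577%
Difference (ex-post − ex-ante) = 3.9133% → 3.91%.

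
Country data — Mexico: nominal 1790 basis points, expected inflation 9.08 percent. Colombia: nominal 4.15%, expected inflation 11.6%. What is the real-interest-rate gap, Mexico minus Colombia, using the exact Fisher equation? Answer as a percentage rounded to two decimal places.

Mexico: (1 + 0.1790)/(1 + 0.0908) − 1 = 8.0858%
Colombia: (1 + 0.0415)/(1 + 0.1160) − 1 = -6.6756%
Differential = 8.0858% − (-6.6756%) = 14.7614% → 14.76%.

14.76%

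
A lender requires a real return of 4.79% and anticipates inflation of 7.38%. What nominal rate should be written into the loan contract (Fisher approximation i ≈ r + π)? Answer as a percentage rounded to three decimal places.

12.170%

i ≈ r + π = 4.79% + 7.38% = 12.170%.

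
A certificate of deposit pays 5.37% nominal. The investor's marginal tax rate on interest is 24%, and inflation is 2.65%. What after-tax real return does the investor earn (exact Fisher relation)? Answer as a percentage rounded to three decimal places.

After-tax nominal return = 5.37% × (1 − 0.24) = 4.0812%.
1 + r = 1.040812 / 1.02650 = 1.013943
After-tax real rate = 1.013943 − 1 → 1.394%.

1.394%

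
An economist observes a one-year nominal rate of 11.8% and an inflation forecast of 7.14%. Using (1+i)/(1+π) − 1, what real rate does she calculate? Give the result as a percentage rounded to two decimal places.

By the Fisher equation, 1 + r = (1 + i)/(1 + π).
1 + r = 1.11800 / 1.07140 = 1.043494
r = 1.043494 − 1 = 4.3494%, i.e. 4.35%.

4.35%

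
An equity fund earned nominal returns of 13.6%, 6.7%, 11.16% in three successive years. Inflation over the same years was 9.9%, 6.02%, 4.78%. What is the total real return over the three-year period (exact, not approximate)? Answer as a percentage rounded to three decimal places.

10.364%

Compound the nominal returns: 1.1360 × 1.0670 × 1.1116 = 1.347384.
Compound inflation: 1.0990 × 1.0602 × 1.0478 = 1.220854.
Deflate: 1.347384 / 1.220854 = 1.103640.
Total real return = 1.103640 − 1 → 10.364%.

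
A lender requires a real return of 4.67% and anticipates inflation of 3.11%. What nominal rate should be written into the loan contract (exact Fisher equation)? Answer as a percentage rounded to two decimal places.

7.93%

(1 + i) = (1 + r)(1 + π) = 1.04670 × 1.03110 = 1.07925237
i = 1.07925237 − 1, so the required nominal rate is 7.93%.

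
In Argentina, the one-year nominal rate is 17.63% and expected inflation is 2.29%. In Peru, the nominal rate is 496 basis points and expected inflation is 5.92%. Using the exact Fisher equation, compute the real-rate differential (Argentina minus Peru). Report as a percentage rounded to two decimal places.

Argentina: (1 + 0.1763)/(1 + 0.0229) − 1 = 14.9966%
Peru: (1 + 0.0496)/(1 + 0.0592) − 1 = -0.9063%
Differential = 14.9966% − (-0.9063%) = 15.9029% → 15.90%.

15.90%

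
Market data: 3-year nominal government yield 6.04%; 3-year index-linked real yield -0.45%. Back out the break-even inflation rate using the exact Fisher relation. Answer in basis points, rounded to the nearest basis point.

(1 + π) = (1 + i)/(1 + r) = 1.06040 / 0.99550 = 1.065193
Break-even inflation = 1.065193 − 1 → 652 basis points.

652 basis points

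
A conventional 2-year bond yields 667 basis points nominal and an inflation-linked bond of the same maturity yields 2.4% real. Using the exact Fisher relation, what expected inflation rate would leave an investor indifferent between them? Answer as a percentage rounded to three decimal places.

(1 + π) = (1 + i)/(1 + r) = 1.06670 / 1.02400 = 1.041699
Break-even inflation = 1.041699 − 1 → 4.170%.

4.170%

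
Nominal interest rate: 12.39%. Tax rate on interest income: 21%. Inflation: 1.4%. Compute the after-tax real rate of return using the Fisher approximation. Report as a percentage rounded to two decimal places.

8.39%

After-tax nominal return = 12.39% × (1 − 0.21) = 9.7881%.
r ≈ 9.7881% − 1.4% → 8.39%.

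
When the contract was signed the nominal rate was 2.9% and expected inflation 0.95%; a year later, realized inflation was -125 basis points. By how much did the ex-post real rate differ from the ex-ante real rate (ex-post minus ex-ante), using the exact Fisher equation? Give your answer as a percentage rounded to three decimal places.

2.271%

Ex-ante: (1 + 0.0290)/(1 + 0.0095) − 1 = 1.9316%
Ex-post: (1 + 0.0290)/(1 − 0.0125) − 1 = 4.2025%
Difference (ex-post − ex-ante) = 2.2709% → 2.271%.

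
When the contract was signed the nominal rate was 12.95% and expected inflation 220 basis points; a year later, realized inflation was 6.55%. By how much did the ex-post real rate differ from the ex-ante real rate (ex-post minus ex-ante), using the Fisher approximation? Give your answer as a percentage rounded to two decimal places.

Ex-ante: 12.95% − 2.2% = 10.750%
Ex-post: 12.95% − 6.55% = 6.400%
Difference (ex-post − ex-ante) = -4.3500% → -4.35%.

-4.35%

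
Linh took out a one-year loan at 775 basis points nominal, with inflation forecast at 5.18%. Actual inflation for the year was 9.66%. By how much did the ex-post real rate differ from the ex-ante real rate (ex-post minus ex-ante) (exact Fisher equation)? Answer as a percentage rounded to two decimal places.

Ex-ante: (1 + 0.0775)/(1 + 0.0518) − 1 = 2.4434%
Ex-post: (1 + 0.0775)/(1 + 0.0966) − 1 = -1.7417%
Difference (ex-post − ex-ante) = -4.1852% → -4.19%.

-4.19%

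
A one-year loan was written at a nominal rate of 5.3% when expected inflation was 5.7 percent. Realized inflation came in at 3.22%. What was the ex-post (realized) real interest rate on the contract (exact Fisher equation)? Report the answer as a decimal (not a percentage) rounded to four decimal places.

0.0202

Ex-post: (1 + 0.0530)/(1 + 0.0322) − 1 = 2.0151%
So the realized real rate is 0.0202.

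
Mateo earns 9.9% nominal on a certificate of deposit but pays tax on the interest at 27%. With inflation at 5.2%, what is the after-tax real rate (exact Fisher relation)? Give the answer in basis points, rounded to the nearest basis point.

193 basis points

After-tax nominal return = 9.9% × (1 − 0.27) = 7.2270%.
1 + r = 1.07227 / 1.05200 = 1.019268
After-tax real rate = 1.019268 − 1 → 193 basis points.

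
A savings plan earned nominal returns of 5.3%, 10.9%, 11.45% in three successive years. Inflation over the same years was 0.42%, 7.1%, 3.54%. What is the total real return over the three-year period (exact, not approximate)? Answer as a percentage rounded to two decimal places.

Compound the nominal returns: 1.0530 × 1.1090 × 1.1145 = 1.301487.
Compound inflation: 1.0042 × 1.0710 × 1.0354 = 1.113571.
Deflate: 1.301487 / 1.113571 = 1.168751.
Total real return = 1.168751 − 1 → 16.88%.

16.88%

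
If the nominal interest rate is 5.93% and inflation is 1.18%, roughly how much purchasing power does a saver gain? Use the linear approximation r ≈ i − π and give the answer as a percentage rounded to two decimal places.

r ≈ i − π = 5.93% − 1.18% = 4.75%.

4.75%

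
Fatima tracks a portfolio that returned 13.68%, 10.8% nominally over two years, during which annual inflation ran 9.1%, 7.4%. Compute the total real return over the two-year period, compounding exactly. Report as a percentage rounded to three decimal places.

Nominal growth factor = 1.1368 × 1.1080 = 1.259574
Price-level growth factor = 1.0910 × 1.0740 = 1.171734
Real growth factor = 1.259574 / 1.171734 = 1.074966
Total real return = 1.074966 − 1 → 7.497%.

7.497%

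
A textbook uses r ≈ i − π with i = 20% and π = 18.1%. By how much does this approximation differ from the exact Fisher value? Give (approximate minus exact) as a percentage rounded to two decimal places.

Approximate: r ≈ 20.000% − 18.100% = 1.9000%
Exact: (1 + 0.2000)/(1 + 0.1810) − 1 = 1.6088%
Error = 1.9000% − 1.6088% = 0.2912% → 0.29%.

0.29%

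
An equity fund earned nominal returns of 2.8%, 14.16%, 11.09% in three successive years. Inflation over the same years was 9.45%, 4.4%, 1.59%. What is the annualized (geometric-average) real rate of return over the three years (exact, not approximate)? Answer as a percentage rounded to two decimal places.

3.95%

Compound the nominal returns: 1.0280 × 1.1416 × 1.1109 = 1.30371314.
Compound inflation: 1.0945 × 1.0440 × 1.0159 = 1.16082626.
Deflate: 1.30371314 / 1.16082626 = 1.12309066.
Annualized real rate = 1.12309066^(1/3) − 1 = 3.9453% → 3.95%.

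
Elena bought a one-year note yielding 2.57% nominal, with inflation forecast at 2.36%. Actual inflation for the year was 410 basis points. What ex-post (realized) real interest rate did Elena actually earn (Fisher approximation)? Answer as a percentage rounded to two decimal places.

-1.53%

Ex-post: 2.57% − 4.1% = -1.530%
So the realized real rate is -1.53%.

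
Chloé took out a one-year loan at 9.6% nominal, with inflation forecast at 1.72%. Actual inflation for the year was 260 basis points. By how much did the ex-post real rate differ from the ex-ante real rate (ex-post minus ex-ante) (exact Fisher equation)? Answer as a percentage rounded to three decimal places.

Ex-ante: (1 + 0.0960)/(1 + 0.0172) − 1 = 7.7468%
Ex-post: (1 + 0.0960)/(1 + 0.0260) − 1 = 6.8226%
Difference (ex-post − ex-ante) = -0.9241% → -0.924%.

-0.924%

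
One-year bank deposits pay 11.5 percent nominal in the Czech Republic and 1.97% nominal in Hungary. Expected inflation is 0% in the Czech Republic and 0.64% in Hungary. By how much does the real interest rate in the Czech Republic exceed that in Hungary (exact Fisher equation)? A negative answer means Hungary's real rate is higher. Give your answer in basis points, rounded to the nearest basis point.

1018 basis points

The Czech Republic: (1 + 0.1150)/(1 + 0.0000) − 1 = 11.5000%
Hungary: (1 + 0.0197)/(1 + 0.0064) − 1 = 1.3215%
Differential = 11.5000% − 1.3215% = 10.1785% → 1018 basis points.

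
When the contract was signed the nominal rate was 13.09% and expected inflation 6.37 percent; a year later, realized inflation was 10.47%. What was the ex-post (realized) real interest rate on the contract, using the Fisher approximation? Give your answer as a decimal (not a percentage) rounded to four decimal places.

Ex-post: 13.09% − 10.47% = 2.620%
So the realized real rate is 0.0262.

0.0262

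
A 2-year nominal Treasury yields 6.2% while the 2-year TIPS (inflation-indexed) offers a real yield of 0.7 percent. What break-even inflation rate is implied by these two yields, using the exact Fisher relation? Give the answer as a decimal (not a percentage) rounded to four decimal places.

(1 + π) = (1 + i)/(1 + r) = 1.06200 / 1.00700 = 1.054618
Break-even inflation = 1.054618 − 1 → 0.0546.

0.0546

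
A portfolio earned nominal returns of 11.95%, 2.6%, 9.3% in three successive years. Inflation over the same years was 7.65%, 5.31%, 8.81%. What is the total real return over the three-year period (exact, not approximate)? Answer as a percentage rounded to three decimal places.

Nominal growth factor = 1.1195 × 1.0260 × 1.0930 = 1.2554275
Price-level growth factor = 1.0765 × 1.0531 × 1.0881 = 1.2335378
Real growth factor = 1.2554275 / 1.2335378 = 1.0177454
Total real return = 1.0177454 − 1 → 1.775%.

1.775%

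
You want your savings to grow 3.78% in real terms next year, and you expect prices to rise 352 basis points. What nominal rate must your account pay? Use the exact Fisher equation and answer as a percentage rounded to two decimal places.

(1 + i) = (1 + r)(1 + π) = 1.03780 × 1.03520 = 1.07433056
i = 1.07433056 − 1, so the required nominal rate is 7.43%.

7.43%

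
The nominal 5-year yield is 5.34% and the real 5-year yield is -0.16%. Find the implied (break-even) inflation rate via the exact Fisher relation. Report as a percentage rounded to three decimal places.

(1 + π) = (1 + i)/(1 + r) = 1.05340 / 0.99840 = 1.055088
Break-even inflation = 1.055088 − 1 → 5.509%.

5.509%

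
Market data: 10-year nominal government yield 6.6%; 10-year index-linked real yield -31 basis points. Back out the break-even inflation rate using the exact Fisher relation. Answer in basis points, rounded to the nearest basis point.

(1 + π) = (1 + i)/(1 + r) = 1.06600 / 0.99690 = 1.069315
Break-even inflation = 1.069315 − 1 → 693 basis points.

693 basis points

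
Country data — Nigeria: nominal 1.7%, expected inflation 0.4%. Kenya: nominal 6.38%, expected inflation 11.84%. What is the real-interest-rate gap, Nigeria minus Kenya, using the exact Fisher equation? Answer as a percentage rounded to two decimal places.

6.18%

Nigeria: (1 + 0.0170)/(1 + 0.0040) − 1 = 1.2948%
Kenya: (1 + 0.0638)/(1 + 0.1184) − 1 = -4.8820%
Differential = 1.2948% − (-4.8820%) = 6.1768% → 6.18%.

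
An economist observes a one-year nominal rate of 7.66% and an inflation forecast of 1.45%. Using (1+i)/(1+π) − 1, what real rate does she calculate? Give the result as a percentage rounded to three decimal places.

By the Fisher equation, 1 + r = (1 + i)/(1 + π).
1 + r = 1.07660 / 1.01450 = 1.061212
r = 1.061212 − 1 = 6.1212%, i.e. 6.121%.

6.121%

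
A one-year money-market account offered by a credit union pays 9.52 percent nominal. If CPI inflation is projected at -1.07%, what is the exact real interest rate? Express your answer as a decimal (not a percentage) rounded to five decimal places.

By the Fisher relation, 1 + r = (1 + i)/(1 + π).
1 + r = 1.09520 / 0.98930 = 1.1070454
r = 1.1070454 − 1 = 10.70454%, i.e. 0.10705.

0.10705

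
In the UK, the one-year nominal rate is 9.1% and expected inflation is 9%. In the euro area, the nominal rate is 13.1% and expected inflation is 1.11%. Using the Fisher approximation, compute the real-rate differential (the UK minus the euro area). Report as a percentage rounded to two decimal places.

The UK: 9.1% − 9% = 0.100%
The euro area: 13.1% − 1.11% = 11.990%
Differential = -11.890% → -11.89%.

-11.89%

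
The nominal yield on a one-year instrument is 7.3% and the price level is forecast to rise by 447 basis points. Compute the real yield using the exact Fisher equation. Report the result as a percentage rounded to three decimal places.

2.709%

1 + r = 1.07300 / 1.04470 = 1.027089
r = 1.027089 − 1 = 2.7089%, i.e. 2.709%.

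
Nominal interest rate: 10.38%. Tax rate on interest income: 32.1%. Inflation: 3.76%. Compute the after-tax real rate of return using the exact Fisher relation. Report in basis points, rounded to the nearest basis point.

317 basis points

After-tax nominal return = 10.38% × (1 − 0.321) = 7.04802%.
1 + r = 1.0704802 / 1.03760 = 1.031689
After-tax real rate = 1.031689 − 1 → 317 basis points.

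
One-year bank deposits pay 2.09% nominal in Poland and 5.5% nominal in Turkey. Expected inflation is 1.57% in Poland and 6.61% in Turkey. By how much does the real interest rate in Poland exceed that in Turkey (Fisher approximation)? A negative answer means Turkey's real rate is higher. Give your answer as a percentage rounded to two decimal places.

1.63%

Poland: 2.09% − 1.57% = 0.520%
Turkey: 5.5% − 6.61% = -1.110%
Differential = 1.630% → 1.63%.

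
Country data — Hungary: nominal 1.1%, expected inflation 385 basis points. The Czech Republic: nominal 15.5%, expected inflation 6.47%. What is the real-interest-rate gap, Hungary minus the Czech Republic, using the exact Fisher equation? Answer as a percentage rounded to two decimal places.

Hungary: (1 + 0.0110)/(1 + 0.0385) − 1 = -2.6481%
The Czech Republic: (1 + 0.1550)/(1 + 0.0647) − 1 = 8.4813%
Differential = -2.6481% − 8.4813% = -11.1293% → -11.13%.

-11.13%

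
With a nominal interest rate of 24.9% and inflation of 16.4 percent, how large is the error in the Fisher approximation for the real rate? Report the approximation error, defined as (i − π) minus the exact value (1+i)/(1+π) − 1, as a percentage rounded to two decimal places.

Approximate: r ≈ 24.900% − 16.400% = 8.5000%
Exact: (1 + 0.2490)/(1 + 0.1640) − 1 = 7.3024%
Error = 8.5000% − 7.3024% = 1.1976% → 1.20%.

1.20%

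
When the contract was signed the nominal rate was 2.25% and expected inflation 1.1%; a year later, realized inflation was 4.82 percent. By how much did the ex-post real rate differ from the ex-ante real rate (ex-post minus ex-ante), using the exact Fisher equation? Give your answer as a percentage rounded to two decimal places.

-3.59%

Ex-ante: (1 + 0.0225)/(1 + 0.0110) − 1 = 1.1375%
Ex-post: (1 + 0.0225)/(1 + 0.0482) − 1 = -2.4518%
Difference (ex-post − ex-ante) = -3.5893% → -3.59%.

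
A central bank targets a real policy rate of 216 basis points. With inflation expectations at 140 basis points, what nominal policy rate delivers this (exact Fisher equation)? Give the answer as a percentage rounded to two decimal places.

(1 + i) = (1 + r)(1 + π) = 1.02160 × 1.01400 = 1.0359024
i = 1.0359024 − 1, so the required nominal rate is 3.59%.

3.59%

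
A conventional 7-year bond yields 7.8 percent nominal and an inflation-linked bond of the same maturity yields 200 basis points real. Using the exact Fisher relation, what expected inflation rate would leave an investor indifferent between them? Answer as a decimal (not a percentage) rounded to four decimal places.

0.0569

(1 + π) = (1 + i)/(1 + r) = 1.07800 / 1.02000 = 1.056863
Break-even inflation = 1.056863 − 1 → 0.0569.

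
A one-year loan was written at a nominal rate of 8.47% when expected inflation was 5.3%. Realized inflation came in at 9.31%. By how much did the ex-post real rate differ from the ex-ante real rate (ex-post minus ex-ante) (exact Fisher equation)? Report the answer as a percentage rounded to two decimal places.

Ex-ante: (1 + 0.0847)/(1 + 0.0530) − 1 = 3.0104%
Ex-post: (1 + 0.0847)/(1 + 0.0931) − 1 = -0.7685%
Difference (ex-post − ex-ante) = -3.7789% → -3.78%.

-3.78%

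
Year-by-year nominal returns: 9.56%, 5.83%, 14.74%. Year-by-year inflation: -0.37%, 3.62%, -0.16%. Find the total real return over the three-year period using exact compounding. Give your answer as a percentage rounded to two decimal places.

29.07%

Compound the nominal returns: 1.0956 × 1.0583 × 1.1474 = 1.330380.
Compound inflation: 0.9963 × 1.0362 × 0.9984 = 1.030714.
Deflate: 1.330380 / 1.030714 = 1.290736.
Total real return = 1.290736 − 1 → 29.07%.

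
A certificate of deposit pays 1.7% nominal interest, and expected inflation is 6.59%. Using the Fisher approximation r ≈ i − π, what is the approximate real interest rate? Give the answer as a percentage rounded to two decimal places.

r ≈ i − π = 1.7% − 6.59% = -4.89%.

-4.89%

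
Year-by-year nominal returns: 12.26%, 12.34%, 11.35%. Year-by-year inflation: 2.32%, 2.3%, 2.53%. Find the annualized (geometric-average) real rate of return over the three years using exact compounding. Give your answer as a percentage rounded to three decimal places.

9.376%

Nominal growth factor = 1.1226 × 1.1234 × 1.1135 = 1.40426696
Price-level growth factor = 1.0232 × 1.0230 × 1.0253 = 1.07321596
Real growth factor = 1.40426696 / 1.07321596 = 1.30846634
Annualized real rate = 1.30846634^(1/3) − 1 = 9.3757% → 9.376%.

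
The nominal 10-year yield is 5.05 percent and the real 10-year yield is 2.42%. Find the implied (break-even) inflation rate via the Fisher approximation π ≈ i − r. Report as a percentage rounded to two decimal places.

π ≈ i − r = 5.05% − 2.42% → 2.63%.

2.63%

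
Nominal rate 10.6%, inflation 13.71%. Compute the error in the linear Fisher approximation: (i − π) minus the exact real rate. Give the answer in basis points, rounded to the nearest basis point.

Approximate: r ≈ 10.600% − 13.710% = -3.1100%
Exact: (1 + 0.1060)/(1 + 0.1371) − 1 = -2.73503%
Error = -3.1100% − (-2.73503%) = -0.37497% → -37 basis points.

-37 basis points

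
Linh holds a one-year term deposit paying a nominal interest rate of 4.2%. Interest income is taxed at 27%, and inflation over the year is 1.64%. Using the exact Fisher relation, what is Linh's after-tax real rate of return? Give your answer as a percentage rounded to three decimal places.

After-tax nominal return = 4.2% × (1 − 0.27) = 3.0660%.
1 + r = 1.03066 / 1.01640 = 1.014030
After-tax real rate = 1.014030 − 1 → 1.403%.

1.403%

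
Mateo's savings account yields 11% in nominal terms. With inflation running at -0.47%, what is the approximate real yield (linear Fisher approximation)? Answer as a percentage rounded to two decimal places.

11.47%

r ≈ i − π = 11% − (-0.47%) = 11.47%.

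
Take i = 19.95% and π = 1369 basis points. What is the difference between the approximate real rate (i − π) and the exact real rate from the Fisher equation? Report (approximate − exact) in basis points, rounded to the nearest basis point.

Approximate: r ≈ 19.950% − 13.690% = 6.2600%
Exact: (1 + 0.1995)/(1 + 0.1369) − 1 = 5.5062%
Error = 6.2600% − 5.5062% = 0.7538% → 75 basis points.

75 basis points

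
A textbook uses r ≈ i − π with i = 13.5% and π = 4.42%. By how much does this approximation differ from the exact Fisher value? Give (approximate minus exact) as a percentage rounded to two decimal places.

0.38%

Approximate: r ≈ 13.500% − 4.420% = 9.0800%
Exact: (1 + 0.1350)/(1 + 0.0442) − 1 = 8.6957%
Error = 9.0800% − 8.6957% = 0.3843% → 0.38%.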